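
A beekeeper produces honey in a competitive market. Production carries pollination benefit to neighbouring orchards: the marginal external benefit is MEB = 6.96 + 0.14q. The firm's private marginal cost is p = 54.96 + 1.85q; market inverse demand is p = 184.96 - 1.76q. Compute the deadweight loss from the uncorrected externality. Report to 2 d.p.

Market equilibrium (private): 54.96 + 1.85q = 184.96 - 1.76q → q_m = 36.0111.
Social marginal cost = private MC − MEB = 48.00 + 1.71q.
Set SMC = demand: 48.00 + 1.71q = 184.96 - 1.76q → q* = 39.4697.
The loss is the area between SMC and demand from q* to q_m; with linear curves that's a triangle of height MEB(q_m).
DWL = ½ × 3.4586 × 12.0016 = 20.7544.

DWL = 20.75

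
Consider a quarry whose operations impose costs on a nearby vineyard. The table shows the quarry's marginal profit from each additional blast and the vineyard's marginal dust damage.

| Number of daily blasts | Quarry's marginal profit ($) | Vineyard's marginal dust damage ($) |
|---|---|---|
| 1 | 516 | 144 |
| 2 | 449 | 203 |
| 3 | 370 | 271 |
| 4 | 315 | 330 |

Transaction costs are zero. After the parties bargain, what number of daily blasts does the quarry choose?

Bargaining reaches the level where marginal profit last exceeds marginal dust damage.
That holds through level 3 (370 ≥ 271) but not at 4 (315 < 330).

3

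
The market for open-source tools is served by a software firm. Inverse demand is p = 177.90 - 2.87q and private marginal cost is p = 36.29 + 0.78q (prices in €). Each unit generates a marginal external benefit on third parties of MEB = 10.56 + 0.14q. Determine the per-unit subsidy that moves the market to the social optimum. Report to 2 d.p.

Social marginal cost = private MC − MEB = 25.73 + 0.64q.
Set SMC = demand: 25.73 + 0.64q = 177.90 - 2.87q → q* = 43.3533.
The Pigouvian subsidy equals MEB at q*: 10.56 + 0.14×43.3533 = 16.6295.

subsidy = €16.63 per unit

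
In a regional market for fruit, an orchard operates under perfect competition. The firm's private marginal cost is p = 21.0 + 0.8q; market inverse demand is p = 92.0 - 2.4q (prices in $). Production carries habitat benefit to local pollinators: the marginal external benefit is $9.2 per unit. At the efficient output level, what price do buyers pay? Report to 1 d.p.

Social marginal cost = private MC − MEB = 11.8 + 0.8q.
Set SMC = demand: 11.8 + 0.8q = 92.0 - 2.4q → q* = 25.0625.
Consumer price on the demand curve at q*: 92.0 − 2.4×25.0625 = 31.8500.

P = $31.9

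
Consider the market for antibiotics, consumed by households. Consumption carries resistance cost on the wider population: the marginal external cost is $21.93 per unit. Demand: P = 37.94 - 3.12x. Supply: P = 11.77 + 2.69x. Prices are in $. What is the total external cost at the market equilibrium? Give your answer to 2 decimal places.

Market equilibrium (private): 11.77 + 2.69x = 37.94 - 3.12x → x_m = 4.5043.
Total external cost = MEC × x_m = 21.93 × 4.5043 = 98.7793.

$98.78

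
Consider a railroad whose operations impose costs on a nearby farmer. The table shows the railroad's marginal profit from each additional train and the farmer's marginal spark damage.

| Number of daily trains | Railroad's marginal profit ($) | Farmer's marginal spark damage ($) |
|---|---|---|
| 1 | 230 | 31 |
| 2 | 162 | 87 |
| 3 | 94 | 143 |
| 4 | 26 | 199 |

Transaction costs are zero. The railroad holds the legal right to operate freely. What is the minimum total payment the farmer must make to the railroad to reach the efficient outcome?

$120

Left alone the railroad would choose level 4 (marginal profit stays positive).
Efficient level: k* = 2 (marginal profit ≥ marginal spark damage through 2).
The farmer must at least cover the railroad's forgone profit from cutting 4→2: 94 + 26 = 120.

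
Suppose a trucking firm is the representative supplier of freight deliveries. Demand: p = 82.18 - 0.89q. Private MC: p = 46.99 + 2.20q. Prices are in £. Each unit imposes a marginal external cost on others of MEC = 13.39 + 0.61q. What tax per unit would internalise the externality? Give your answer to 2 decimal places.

tax = £16.98 per unit

Social marginal cost = private MC + MEC = 60.38 + 2.81q.
Set SMC = demand: 60.38 + 2.81q = 82.18 - 0.89q → q* = 5.8919.
The Pigouvian tax equals MEC at q*: 13.39 + 0.61×5.8919 = 16.9841.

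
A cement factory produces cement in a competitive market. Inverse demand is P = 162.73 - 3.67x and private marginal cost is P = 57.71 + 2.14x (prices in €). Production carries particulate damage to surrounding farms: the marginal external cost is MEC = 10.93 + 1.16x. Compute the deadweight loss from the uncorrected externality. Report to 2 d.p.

DWL = €72.99

Market equilibrium (private): 57.71 + 2.14x = 162.73 - 3.67x → x_m = 18.0757.
Social marginal cost = private MC + MEC = 68.64 + 3.30x.
Set SMC = demand: 68.64 + 3.30x = 162.73 - 3.67x → x* = 13.4993.
Height of the DWL triangle at x_m is SMC(x_m) − demand(x_m) = MEC(x_m) = 31.8978.
DWL = ½ × 4.5764 × 31.8978 = 72.9885.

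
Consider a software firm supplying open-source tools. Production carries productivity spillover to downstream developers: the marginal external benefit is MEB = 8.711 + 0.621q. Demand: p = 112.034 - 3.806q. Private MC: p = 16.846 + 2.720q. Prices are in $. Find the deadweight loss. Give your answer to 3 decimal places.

Market equilibrium (private): 16.846 + 2.720q = 112.034 - 3.806q → q_m = 14.5860.
Social marginal cost = private MC − MEB = 8.135 + 2.099q.
Set SMC = demand: 8.135 + 2.099q = 112.034 - 3.806q → q* = 17.5951.
Between q* and q_m the wedge demand − SMC runs linearly from 0 to MEB(q_m), so the loss is a triangle.
DWL = ½ × 3.0091 × 17.7689 = 26.7342.

DWL = $26.734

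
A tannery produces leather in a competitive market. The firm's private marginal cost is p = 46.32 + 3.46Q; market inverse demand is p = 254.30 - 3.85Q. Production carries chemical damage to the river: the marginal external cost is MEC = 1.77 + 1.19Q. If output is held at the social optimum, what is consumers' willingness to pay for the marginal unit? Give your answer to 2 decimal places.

P = 160.90

Social marginal cost = private MC + MEC = 48.09 + 4.65Q.
Set SMC = demand: 48.09 + 4.65Q = 254.30 - 3.85Q → Q* = 24.2600.
Consumer price on the demand curve at Q*: 254.30 − 3.85×24.2600 = 160.8990.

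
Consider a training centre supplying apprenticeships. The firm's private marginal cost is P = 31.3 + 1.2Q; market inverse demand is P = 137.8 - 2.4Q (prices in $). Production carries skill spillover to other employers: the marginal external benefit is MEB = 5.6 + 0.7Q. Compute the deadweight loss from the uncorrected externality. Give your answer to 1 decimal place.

Market equilibrium (private): 31.3 + 1.2Q = 137.8 - 2.4Q → Q_m = 29.5833.
Social marginal cost = private MC − MEB = 25.7 + 0.5Q.
Set SMC = demand: 25.7 + 0.5Q = 137.8 - 2.4Q → Q* = 38.6552.
Height of the DWL triangle at Q_m is demand(Q_m) − SMC(Q_m) = MEB(Q_m) = 26.3083.
DWL = ½ × 9.0719 × 26.3083 = 119.3331.

DWL = $119.3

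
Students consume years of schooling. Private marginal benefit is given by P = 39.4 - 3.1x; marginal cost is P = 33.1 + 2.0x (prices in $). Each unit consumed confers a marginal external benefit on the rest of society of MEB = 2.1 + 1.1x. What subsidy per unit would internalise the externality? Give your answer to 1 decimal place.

Social marginal benefit = demand + MEB = 41.5 - 2.0x.
Set SMB = MC: 41.5 - 2.0x = 33.1 + 2.0x → x* = 2.1000.
The Pigouvian subsidy equals MEB at x*: 2.1 + 1.1×2.1000 = 4.4100.

subsidy = $4.4 per unit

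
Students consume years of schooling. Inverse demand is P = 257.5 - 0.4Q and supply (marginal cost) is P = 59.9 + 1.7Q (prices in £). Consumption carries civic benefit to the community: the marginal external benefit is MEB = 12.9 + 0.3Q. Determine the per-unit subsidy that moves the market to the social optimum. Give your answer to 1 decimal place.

subsidy = £48.0 per unit

Social marginal benefit = demand + MEB = 270.4 - 0.1Q.
Set SMB = MC: 270.4 - 0.1Q = 59.9 + 1.7Q → Q* = 116.9444.
The Pigouvian subsidy equals MEB at Q*: 12.9 + 0.3×116.9444 = 47.9833.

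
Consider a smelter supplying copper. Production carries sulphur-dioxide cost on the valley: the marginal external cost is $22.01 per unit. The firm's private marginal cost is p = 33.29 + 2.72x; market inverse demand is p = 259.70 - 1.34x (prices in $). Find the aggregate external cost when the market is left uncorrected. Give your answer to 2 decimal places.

Market equilibrium (private): 33.29 + 2.72x = 259.70 - 1.34x → x_m = 55.7660.
Total external cost = MEC × x_m = 22.01 × 55.7660 = 1227.4097.

$1227.41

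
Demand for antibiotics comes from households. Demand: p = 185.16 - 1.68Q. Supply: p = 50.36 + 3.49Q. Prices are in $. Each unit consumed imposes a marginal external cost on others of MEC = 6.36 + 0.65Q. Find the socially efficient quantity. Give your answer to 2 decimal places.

Q* = 22.07

Social marginal benefit = demand − MEC = 178.80 - 2.33Q.
Set SMB = MC: 178.80 - 2.33Q = 50.36 + 3.49Q → Q* = 22.0687.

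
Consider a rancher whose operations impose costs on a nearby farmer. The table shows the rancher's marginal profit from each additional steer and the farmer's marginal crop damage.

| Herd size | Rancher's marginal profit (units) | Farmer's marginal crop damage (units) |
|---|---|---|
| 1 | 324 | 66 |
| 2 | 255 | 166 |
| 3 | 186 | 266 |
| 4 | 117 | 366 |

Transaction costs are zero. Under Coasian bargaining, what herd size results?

2

Bargaining reaches the level where marginal profit last exceeds marginal crop damage.
That holds through level 2 (255 ≥ 166) but not at 3 (186 < 266).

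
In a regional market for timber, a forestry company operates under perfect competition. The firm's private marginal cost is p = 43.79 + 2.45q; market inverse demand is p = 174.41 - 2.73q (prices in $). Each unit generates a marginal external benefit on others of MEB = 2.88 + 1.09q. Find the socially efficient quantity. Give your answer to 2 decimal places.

Social marginal cost = private MC − MEB = 40.91 + 1.36q.
Set SMC = demand: 40.91 + 1.36q = 174.41 - 2.73q → q* = 32.6406.

q* = 32.64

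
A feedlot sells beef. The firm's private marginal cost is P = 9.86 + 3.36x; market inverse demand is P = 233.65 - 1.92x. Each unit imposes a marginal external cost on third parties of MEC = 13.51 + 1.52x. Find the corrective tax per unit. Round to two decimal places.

Social marginal cost = private MC + MEC = 23.37 + 4.88x.
Set SMC = demand: 23.37 + 4.88x = 233.65 - 1.92x → x* = 30.9235.
The Pigouvian tax equals MEC at x*: 13.51 + 1.52×30.9235 = 60.5137.

tax = 60.51 per unit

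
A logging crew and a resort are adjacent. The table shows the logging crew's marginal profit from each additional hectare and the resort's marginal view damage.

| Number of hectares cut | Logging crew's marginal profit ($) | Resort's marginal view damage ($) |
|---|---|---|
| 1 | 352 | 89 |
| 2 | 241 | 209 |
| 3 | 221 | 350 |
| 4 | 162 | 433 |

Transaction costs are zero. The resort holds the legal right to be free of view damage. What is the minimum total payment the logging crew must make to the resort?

Efficient level: marginal profit ≥ marginal view damage through level 2, so k* = 2.
With the resort holding the right, the logging crew must at least compensate total damage at k*: 89 + 209 = 298.

$298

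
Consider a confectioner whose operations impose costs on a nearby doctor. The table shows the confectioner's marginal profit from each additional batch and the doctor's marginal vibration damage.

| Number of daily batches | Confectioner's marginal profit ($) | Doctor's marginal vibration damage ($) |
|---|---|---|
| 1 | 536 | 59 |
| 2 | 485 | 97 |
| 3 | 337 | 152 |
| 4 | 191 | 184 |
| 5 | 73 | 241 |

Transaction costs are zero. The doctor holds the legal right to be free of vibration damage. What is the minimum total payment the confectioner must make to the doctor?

$492

Efficient level: marginal profit ≥ marginal vibration damage through level 4, so k* = 4.
With the doctor holding the right, the confectioner must at least compensate total damage at k*: 59 + 97 + 152 + 184 = 492.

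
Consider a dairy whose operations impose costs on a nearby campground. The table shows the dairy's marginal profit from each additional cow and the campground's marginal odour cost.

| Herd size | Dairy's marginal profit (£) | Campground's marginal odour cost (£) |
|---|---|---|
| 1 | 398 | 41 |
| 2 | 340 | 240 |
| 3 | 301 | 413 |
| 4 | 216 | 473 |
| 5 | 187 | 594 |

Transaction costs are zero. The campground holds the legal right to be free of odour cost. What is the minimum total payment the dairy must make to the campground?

£281

Efficient level: marginal profit ≥ marginal odour cost through level 2, so k* = 2.
With the campground holding the right, the dairy must at least compensate total damage at k*: 41 + 240 = 281.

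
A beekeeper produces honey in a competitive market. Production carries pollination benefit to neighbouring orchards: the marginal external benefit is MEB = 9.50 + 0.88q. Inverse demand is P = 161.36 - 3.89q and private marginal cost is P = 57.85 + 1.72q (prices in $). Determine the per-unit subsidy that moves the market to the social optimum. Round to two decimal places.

Social marginal cost = private MC − MEB = 48.35 + 0.84q.
Set SMC = demand: 48.35 + 0.84q = 161.36 - 3.89q → q* = 23.8922.
The Pigouvian subsidy equals MEB at q*: 9.50 + 0.88×23.8922 = 30.5251.

subsidy = $30.53 per unit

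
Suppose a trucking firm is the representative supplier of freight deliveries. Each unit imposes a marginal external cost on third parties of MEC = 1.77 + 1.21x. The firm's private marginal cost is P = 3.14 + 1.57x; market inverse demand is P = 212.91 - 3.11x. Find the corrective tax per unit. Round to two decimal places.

Social marginal cost = private MC + MEC = 4.91 + 2.78x.
Set SMC = demand: 4.91 + 2.78x = 212.91 - 3.11x → x* = 35.3141.
The Pigouvian tax equals MEC at x*: 1.77 + 1.21×35.3141 = 44.5001.

tax = 44.50 per unit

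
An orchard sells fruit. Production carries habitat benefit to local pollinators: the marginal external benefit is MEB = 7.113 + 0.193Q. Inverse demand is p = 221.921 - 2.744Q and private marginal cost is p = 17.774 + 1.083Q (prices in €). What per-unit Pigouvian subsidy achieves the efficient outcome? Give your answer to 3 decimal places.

subsidy = €18.333 per unit

Social marginal cost = private MC − MEB = 10.661 + 0.890Q.
Set SMC = demand: 10.661 + 0.890Q = 221.921 - 2.744Q → Q* = 58.1343.
The Pigouvian subsidy equals MEB at Q*: 7.113 + 0.193×58.1343 = 18.3329.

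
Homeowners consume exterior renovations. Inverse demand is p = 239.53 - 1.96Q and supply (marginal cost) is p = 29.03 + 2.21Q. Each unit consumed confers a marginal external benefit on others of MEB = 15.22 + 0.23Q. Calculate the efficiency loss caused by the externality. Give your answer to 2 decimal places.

DWL = 91.35

Market equilibrium (private): 29.03 + 2.21Q = 239.53 - 1.96Q → Q_m = 50.4796.
Social marginal benefit = demand + MEB = 254.75 - 1.73Q.
Set SMB = MC: 254.75 - 1.73Q = 29.03 + 2.21Q → Q* = 57.2893.
The loss is the area between SMB and MC from Q* to Q_m; with linear curves that's a triangle of height MEB(Q_m).
DWL = ½ × 6.8097 × 26.8303 = 91.3531.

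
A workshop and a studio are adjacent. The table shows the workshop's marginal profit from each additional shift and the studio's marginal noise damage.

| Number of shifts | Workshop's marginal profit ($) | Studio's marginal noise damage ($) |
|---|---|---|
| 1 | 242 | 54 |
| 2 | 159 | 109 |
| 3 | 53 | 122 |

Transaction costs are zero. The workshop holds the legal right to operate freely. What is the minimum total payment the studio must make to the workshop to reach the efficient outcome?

Left alone the workshop would choose level 3 (marginal profit stays positive).
Efficient level: k* = 2 (marginal profit ≥ marginal noise damage through 2).
The studio must at least cover the workshop's forgone profit from cutting 3→2: 53 = 53.

$53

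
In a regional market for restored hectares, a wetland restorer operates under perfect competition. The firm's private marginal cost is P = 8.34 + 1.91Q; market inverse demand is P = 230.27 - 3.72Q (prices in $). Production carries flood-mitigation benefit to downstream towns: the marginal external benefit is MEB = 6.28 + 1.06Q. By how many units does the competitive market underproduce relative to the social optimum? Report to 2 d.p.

10.52 units

Market equilibrium (private): 8.34 + 1.91Q = 230.27 - 3.72Q → Q_m = 39.4192.
Social marginal cost = private MC − MEB = 2.06 + 0.85Q.
Set SMC = demand: 2.06 + 0.85Q = 230.27 - 3.72Q → Q* = 49.9365.
Gap = |39.4192 − 49.9365| = 10.5173.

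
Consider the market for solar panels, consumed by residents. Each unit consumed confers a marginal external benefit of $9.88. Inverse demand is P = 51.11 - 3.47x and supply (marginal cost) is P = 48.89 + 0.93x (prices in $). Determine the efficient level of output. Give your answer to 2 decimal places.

Social marginal benefit = demand + MEB = 60.99 - 3.47x.
Set SMB = MC: 60.99 - 3.47x = 48.89 + 0.93x → x* = 2.7500.

x* = 2.75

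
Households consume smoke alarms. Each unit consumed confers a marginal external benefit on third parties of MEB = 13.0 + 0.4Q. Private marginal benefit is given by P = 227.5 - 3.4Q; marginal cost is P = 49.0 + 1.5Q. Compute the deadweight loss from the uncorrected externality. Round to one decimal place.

Market equilibrium (private): 49.0 + 1.5Q = 227.5 - 3.4Q → Q_m = 36.4286.
Social marginal benefit = demand + MEB = 240.5 - 3.0Q.
Set SMB = MC: 240.5 - 3.0Q = 49.0 + 1.5Q → Q* = 42.5556.
The loss is the area between SMB and MC from Q* to Q_m; with linear curves that's a triangle of height MEB(Q_m).
DWL = ½ × 6.1270 × 27.5714 = 84.4650.

DWL = 84.5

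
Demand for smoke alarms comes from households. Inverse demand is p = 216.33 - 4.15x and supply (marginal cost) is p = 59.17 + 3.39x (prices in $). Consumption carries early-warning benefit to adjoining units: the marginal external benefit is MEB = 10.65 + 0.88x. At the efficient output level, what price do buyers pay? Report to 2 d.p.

P = $111.76

Social marginal benefit = demand + MEB = 226.98 - 3.27x.
Set SMB = MC: 226.98 - 3.27x = 59.17 + 3.39x → x* = 25.1967.
Consumer price on the demand curve at x*: 216.33 − 4.15×25.1967 = 111.7637.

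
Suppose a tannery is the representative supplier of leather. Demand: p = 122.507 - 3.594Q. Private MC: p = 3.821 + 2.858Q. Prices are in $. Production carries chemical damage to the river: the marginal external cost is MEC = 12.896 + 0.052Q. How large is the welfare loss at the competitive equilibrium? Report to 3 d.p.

DWL = $14.752

Market equilibrium (private): 3.821 + 2.858Q = 122.507 - 3.594Q → Q_m = 18.3952.
Social marginal cost = private MC + MEC = 16.717 + 2.910Q.
Set SMC = demand: 16.717 + 2.910Q = 122.507 - 3.594Q → Q* = 16.2654.
The welfare-loss triangle has base |Q_m − Q*| and height MEC(Q_m) (the vertical gap between SMC and demand is zero at Q* and MEC at Q_m).
DWL = ½ × 2.1298 × 13.8526 = 14.7516.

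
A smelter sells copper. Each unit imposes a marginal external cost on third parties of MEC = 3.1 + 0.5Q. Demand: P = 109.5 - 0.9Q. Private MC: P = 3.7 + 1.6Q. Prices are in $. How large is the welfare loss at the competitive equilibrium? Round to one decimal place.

Market equilibrium (private): 3.7 + 1.6Q = 109.5 - 0.9Q → Q_m = 42.3200.
Social marginal cost = private MC + MEC = 6.8 + 2.1Q.
Set SMC = demand: 6.8 + 2.1Q = 109.5 - 0.9Q → Q* = 34.2333.
Height of the DWL triangle at Q_m is SMC(Q_m) − demand(Q_m) = MEC(Q_m) = 24.2600.
DWL = ½ × 8.0867 × 24.2600 = 98.0917.

DWL = $98.1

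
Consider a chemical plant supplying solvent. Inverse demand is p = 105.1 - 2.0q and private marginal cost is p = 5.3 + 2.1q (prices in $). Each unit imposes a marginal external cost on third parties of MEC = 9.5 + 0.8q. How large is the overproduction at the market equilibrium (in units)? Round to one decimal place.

Market equilibrium (private): 5.3 + 2.1q = 105.1 - 2.0q → q_m = 24.3415.
Social marginal cost = private MC + MEC = 14.8 + 2.9q.
Set SMC = demand: 14.8 + 2.9q = 105.1 - 2.0q → q* = 18.4286.
Gap = |24.3415 − 18.4286| = 5.9129.

5.9 units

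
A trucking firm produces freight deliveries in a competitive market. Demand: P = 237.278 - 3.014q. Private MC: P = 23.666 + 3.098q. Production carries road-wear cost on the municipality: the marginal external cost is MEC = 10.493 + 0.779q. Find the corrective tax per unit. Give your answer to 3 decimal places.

Social marginal cost = private MC + MEC = 34.159 + 3.877q.
Set SMC = demand: 34.159 + 3.877q = 237.278 - 3.014q → q* = 29.4760.
The Pigouvian tax equals MEC at q*: 10.493 + 0.779×29.4760 = 33.4548.

tax = 33.455 per unit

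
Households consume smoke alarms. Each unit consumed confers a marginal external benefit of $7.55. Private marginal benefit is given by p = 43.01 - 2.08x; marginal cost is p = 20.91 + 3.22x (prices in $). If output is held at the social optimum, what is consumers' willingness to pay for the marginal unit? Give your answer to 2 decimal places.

P = $31.37

Social marginal benefit = demand + MEB = 50.56 - 2.08x.
Set SMB = MC: 50.56 - 2.08x = 20.91 + 3.22x → x* = 5.5943.
Consumer price on the demand curve at x*: 43.01 − 2.08×5.5943 = 31.3739.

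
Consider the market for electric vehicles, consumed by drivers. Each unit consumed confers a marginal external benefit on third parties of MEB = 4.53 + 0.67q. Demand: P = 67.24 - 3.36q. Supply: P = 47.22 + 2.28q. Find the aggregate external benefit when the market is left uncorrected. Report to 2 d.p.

20.30

Market equilibrium (private): 47.22 + 2.28q = 67.24 - 3.36q → q_m = 3.5496.
Total external benefit = ∫₀^{q_m} (4.53 + 0.67q) dq = 4.53×3.5496 + ½×0.67×3.5496² = 20.3006.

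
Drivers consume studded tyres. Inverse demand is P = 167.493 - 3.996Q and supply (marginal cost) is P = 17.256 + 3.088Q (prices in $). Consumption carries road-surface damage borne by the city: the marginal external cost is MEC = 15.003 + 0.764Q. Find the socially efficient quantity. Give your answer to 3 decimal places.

Social marginal benefit = demand − MEC = 152.490 - 4.760Q.
Set SMB = MC: 152.490 - 4.760Q = 17.256 + 3.088Q → Q* = 17.2317.

Q* = 17.232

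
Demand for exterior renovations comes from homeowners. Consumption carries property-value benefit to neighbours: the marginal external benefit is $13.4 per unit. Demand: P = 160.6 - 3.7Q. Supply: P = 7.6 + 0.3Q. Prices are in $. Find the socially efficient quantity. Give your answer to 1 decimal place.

Q* = 41.6

Social marginal benefit = demand + MEB = 174.0 - 3.7Q.
Set SMB = MC: 174.0 - 3.7Q = 7.6 + 0.3Q → Q* = 41.6000.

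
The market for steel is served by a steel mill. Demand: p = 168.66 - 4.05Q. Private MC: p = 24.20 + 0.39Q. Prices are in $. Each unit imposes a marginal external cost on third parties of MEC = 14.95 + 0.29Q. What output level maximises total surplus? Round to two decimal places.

Q* = 27.38

Social marginal cost = private MC + MEC = 39.15 + 0.68Q.
Set SMC = demand: 39.15 + 0.68Q = 168.66 - 4.05Q → Q* = 27.3805.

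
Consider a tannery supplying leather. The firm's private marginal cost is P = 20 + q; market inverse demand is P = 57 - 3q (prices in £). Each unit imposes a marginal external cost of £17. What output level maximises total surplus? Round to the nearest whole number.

Social marginal cost = private MC + MEC = 37 + q.
Set SMC = demand: 37 + q = 57 - 3q → q* = 5.0000.

q* = 5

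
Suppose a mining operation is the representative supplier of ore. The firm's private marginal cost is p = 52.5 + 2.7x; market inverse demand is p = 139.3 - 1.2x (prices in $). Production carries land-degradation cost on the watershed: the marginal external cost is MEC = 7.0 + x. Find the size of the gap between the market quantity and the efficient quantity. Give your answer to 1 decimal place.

6.0 units

Market equilibrium (private): 52.5 + 2.7x = 139.3 - 1.2x → x_m = 22.2564.
Social marginal cost = private MC + MEC = 59.5 + 3.7x.
Set SMC = demand: 59.5 + 3.7x = 139.3 - 1.2x → x* = 16.2857.
Gap = |22.2564 − 16.2857| = 5.9707.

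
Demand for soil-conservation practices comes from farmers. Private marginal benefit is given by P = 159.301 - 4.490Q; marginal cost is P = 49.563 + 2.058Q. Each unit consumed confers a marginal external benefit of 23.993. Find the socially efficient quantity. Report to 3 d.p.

Social marginal benefit = demand + MEB = 183.294 - 4.490Q.
Set SMB = MC: 183.294 - 4.490Q = 49.563 + 2.058Q → Q* = 20.4232.

Q* = 20.423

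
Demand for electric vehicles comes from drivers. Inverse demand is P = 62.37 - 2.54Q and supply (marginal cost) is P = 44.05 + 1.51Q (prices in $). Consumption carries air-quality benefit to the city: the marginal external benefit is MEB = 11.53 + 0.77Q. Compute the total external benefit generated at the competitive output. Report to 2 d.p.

Market equilibrium (private): 44.05 + 1.51Q = 62.37 - 2.54Q → Q_m = 4.5235.
Total external benefit = ∫₀^{Q_m} (11.53 + 0.77Q) dQ = 11.53×4.5235 + ½×0.77×4.5235² = 60.0338.

$60.03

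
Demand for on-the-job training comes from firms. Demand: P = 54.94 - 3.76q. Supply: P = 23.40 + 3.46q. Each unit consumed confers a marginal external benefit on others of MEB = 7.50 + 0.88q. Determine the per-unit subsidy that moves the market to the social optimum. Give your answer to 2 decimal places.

Social marginal benefit = demand + MEB = 62.44 - 2.88q.
Set SMB = MC: 62.44 - 2.88q = 23.40 + 3.46q → q* = 6.1577.
The Pigouvian subsidy equals MEB at q*: 7.50 + 0.88×6.1577 = 12.9188.

subsidy = 12.92 per unit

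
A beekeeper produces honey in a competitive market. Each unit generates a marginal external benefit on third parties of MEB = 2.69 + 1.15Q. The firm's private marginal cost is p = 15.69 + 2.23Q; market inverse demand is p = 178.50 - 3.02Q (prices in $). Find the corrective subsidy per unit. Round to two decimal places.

Social marginal cost = private MC − MEB = 13.00 + 1.08Q.
Set SMC = demand: 13.00 + 1.08Q = 178.50 - 3.02Q → Q* = 40.3659.
The Pigouvian subsidy equals MEB at Q*: 2.69 + 1.15×40.3659 = 49.1108.

subsidy = $49.11 per unit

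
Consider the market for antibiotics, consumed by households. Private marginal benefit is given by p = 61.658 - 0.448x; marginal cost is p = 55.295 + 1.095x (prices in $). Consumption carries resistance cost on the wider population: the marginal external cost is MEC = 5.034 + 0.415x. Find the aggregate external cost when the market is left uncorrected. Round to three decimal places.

$24.288

Market equilibrium (private): 55.295 + 1.095x = 61.658 - 0.448x → x_m = 4.1238.
Total external cost = ∫₀^{x_m} (5.034 + 0.415x) dx = 5.034×4.1238 + ½×0.415×4.1238² = 24.2879.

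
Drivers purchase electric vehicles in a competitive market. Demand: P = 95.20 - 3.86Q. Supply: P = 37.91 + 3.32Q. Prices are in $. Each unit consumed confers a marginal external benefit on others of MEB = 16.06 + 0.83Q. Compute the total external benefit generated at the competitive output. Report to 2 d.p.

$154.57

Market equilibrium (private): 37.91 + 3.32Q = 95.20 - 3.86Q → Q_m = 7.9791.
Total external benefit = ∫₀^{Q_m} (16.06 + 0.83Q) dQ = 16.06×7.9791 + ½×0.83×7.9791² = 154.5658.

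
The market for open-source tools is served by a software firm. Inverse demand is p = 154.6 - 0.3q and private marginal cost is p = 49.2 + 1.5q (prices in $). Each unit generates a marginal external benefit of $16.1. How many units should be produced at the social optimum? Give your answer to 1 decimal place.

Social marginal cost = private MC − MEB = 33.1 + 1.5q.
Set SMC = demand: 33.1 + 1.5q = 154.6 - 0.3q → q* = 67.5000.

q* = 67.5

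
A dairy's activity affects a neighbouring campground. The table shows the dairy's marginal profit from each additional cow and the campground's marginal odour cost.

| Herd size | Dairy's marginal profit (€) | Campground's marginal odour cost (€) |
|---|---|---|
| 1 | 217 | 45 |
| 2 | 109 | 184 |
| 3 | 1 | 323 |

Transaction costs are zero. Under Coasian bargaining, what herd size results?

1

Bargaining reaches the level where marginal profit last exceeds marginal odour cost.
That holds through level 1 (217 ≥ 45) but not at 2 (109 < 184).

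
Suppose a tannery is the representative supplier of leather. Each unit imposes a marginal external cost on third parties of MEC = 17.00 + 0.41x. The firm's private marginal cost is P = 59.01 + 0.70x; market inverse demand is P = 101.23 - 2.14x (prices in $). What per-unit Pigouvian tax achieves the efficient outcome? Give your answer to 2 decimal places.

Social marginal cost = private MC + MEC = 76.01 + 1.11x.
Set SMC = demand: 76.01 + 1.11x = 101.23 - 2.14x → x* = 7.7600.
The Pigouvian tax equals MEC at x*: 17.00 + 0.41×7.7600 = 20.1816.

tax = $20.18 per unit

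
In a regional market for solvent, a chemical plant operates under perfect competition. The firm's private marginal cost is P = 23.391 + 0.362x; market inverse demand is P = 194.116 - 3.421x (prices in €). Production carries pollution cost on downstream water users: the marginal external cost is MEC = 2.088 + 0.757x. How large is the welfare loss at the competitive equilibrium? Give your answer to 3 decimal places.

Market equilibrium (private): 23.391 + 0.362x = 194.116 - 3.421x → x_m = 45.1295.
Social marginal cost = private MC + MEC = 25.479 + 1.119x.
Set SMC = demand: 25.479 + 1.119x = 194.116 - 3.421x → x* = 37.1447.
Between x* and x_m the wedge SMC − demand runs linearly from 0 to MEC(x_m), so the loss is a triangle.
DWL = ½ × 7.9848 × 36.2511 = 144.7289.

DWL = €144.729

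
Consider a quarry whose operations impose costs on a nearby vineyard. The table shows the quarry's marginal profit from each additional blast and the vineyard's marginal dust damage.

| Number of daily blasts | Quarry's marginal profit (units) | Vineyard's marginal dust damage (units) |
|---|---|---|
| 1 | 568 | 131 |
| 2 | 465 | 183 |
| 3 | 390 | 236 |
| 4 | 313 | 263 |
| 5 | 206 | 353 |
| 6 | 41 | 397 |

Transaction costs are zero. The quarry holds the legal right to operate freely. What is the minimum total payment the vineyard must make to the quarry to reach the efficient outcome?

247

Left alone the quarry would choose level 6 (marginal profit stays positive).
Efficient level: k* = 4 (marginal profit ≥ marginal dust damage through 4).
The vineyard must at least cover the quarry's forgone profit from cutting 6→4: 206 + 41 = 247.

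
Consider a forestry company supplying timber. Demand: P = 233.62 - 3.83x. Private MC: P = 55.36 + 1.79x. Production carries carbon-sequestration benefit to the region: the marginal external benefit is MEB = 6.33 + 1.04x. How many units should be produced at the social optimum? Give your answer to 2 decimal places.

Social marginal cost = private MC − MEB = 49.03 + 0.75x.
Set SMC = demand: 49.03 + 0.75x = 233.62 - 3.83x → x* = 40.3035.

x* = 40.30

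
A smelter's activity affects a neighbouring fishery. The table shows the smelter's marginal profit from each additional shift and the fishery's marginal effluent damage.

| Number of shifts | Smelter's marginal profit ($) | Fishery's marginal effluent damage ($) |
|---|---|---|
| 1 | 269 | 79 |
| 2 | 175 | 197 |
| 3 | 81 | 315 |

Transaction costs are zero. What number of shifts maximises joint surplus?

Bargaining reaches the level where marginal profit last exceeds marginal effluent damage.
That holds through level 1 (269 ≥ 79) but not at 2 (175 < 197).

1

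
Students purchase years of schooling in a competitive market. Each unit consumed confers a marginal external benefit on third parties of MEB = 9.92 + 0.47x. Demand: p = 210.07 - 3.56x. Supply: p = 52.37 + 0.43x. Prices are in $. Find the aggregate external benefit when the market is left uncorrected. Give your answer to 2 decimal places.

$759.18

Market equilibrium (private): 52.37 + 0.43x = 210.07 - 3.56x → x_m = 39.5238.
Total external benefit = ∫₀^{x_m} (9.92 + 0.47x) dx = 9.92×39.5238 + ½×0.47×39.5238² = 759.1768.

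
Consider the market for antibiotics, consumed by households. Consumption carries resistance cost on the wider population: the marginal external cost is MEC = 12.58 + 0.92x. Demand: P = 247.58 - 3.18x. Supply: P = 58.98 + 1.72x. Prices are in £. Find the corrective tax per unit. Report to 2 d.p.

Social marginal benefit = demand − MEC = 235.00 - 4.10x.
Set SMB = MC: 235.00 - 4.10x = 58.98 + 1.72x → x* = 30.2440.
The Pigouvian tax equals MEC at x*: 12.58 + 0.92×30.2440 = 40.4045.

tax = £40.40 per unit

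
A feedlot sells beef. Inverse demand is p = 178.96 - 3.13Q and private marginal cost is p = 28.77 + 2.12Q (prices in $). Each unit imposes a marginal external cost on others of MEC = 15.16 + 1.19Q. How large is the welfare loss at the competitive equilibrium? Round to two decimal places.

DWL = $187.96

Market equilibrium (private): 28.77 + 2.12Q = 178.96 - 3.13Q → Q_m = 28.6076.
Social marginal cost = private MC + MEC = 43.93 + 3.31Q.
Set SMC = demand: 43.93 + 3.31Q = 178.96 - 3.13Q → Q* = 20.9674.
The welfare-loss triangle has base |Q_m − Q*| and height MEC(Q_m) (the vertical gap between SMC and demand is zero at Q* and MEC at Q_m).
DWL = ½ × 7.6402 × 49.2031 = 187.9608.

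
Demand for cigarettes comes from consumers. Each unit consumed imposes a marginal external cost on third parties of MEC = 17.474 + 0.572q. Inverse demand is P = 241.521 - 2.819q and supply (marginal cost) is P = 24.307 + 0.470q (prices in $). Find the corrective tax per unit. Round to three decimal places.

tax = $47.065 per unit

Social marginal benefit = demand − MEC = 224.047 - 3.391q.
Set SMB = MC: 224.047 - 3.391q = 24.307 + 0.470q → q* = 51.7327.
The Pigouvian tax equals MEC at q*: 17.474 + 0.572×51.7327 = 47.0651.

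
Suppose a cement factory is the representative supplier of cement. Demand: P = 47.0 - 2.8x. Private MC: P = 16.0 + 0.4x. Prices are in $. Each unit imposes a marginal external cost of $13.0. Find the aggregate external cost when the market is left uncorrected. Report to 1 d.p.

Market equilibrium (private): 16.0 + 0.4x = 47.0 - 2.8x → x_m = 9.6875.
Total external cost = MEC × x_m = 13.0 × 9.6875 = 125.9375.

$125.9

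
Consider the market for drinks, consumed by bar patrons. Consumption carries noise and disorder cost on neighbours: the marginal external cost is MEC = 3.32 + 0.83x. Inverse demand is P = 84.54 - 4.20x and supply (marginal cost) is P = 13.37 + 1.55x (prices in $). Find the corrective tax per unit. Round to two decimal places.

tax = $11.88 per unit

Social marginal benefit = demand − MEC = 81.22 - 5.03x.
Set SMB = MC: 81.22 - 5.03x = 13.37 + 1.55x → x* = 10.3116.
The Pigouvian tax equals MEC at x*: 3.32 + 0.83×10.3116 = 11.8786.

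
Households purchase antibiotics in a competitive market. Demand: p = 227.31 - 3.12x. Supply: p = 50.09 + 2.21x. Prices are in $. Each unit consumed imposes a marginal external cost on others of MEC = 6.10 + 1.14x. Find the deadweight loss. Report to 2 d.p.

Market equilibrium (private): 50.09 + 2.21x = 227.31 - 3.12x → x_m = 33.2495.
Social marginal benefit = demand − MEC = 221.21 - 4.26x.
Set SMB = MC: 221.21 - 4.26x = 50.09 + 2.21x → x* = 26.4482.
Height of the DWL triangle at x_m is MC(x_m) − SMB(x_m) = MEC(x_m) = 44.0045.
DWL = ½ × 6.8013 × 44.0045 = 149.6439.

DWL = $149.64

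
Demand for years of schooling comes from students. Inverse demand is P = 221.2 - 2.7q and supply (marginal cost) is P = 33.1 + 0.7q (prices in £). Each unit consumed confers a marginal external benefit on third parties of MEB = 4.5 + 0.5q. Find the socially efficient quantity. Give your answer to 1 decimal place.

q* = 66.4

Social marginal benefit = demand + MEB = 225.7 - 2.2q.
Set SMB = MC: 225.7 - 2.2q = 33.1 + 0.7q → q* = 66.4138.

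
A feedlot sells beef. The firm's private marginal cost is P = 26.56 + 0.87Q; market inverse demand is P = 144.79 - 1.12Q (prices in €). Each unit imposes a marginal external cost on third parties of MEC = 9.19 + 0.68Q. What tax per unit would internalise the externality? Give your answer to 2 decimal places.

Social marginal cost = private MC + MEC = 35.75 + 1.55Q.
Set SMC = demand: 35.75 + 1.55Q = 144.79 - 1.12Q → Q* = 40.8390.
The Pigouvian tax equals MEC at Q*: 9.19 + 0.68×40.8390 = 36.9605.

tax = €36.96 per unit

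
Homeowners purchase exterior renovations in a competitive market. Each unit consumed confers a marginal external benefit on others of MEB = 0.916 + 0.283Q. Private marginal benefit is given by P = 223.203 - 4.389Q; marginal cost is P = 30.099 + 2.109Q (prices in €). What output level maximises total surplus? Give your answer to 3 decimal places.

Q* = 31.218

Social marginal benefit = demand + MEB = 224.119 - 4.106Q.
Set SMB = MC: 224.119 - 4.106Q = 30.099 + 2.109Q → Q* = 31.2180.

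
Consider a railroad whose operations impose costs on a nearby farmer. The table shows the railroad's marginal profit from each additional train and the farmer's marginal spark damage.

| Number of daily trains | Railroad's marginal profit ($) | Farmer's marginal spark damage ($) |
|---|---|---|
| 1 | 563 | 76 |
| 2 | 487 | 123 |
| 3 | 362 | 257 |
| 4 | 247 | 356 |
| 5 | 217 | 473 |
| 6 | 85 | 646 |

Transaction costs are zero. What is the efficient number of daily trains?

3

Bargaining reaches the level where marginal profit last exceeds marginal spark damage.
That holds through level 3 (362 ≥ 257) but not at 4 (247 < 356).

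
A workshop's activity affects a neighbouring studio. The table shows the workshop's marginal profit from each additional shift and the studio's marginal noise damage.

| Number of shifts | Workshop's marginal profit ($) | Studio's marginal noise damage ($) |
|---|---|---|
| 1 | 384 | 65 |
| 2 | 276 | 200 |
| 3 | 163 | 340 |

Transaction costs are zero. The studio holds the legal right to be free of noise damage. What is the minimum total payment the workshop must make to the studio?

$265

Efficient level: marginal profit ≥ marginal noise damage through level 2, so k* = 2.
With the studio holding the right, the workshop must at least compensate total damage at k*: 65 + 200 = 265.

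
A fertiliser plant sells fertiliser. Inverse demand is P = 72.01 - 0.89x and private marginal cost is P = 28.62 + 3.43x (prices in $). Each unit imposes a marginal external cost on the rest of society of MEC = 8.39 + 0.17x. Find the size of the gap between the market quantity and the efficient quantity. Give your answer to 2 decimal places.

2.25 units

Market equilibrium (private): 28.62 + 3.43x = 72.01 - 0.89x → x_m = 10.0440.
Social marginal cost = private MC + MEC = 37.01 + 3.60x.
Set SMC = demand: 37.01 + 3.60x = 72.01 - 0.89x → x* = 7.7951.
Gap = |10.0440 − 7.7951| = 2.2489.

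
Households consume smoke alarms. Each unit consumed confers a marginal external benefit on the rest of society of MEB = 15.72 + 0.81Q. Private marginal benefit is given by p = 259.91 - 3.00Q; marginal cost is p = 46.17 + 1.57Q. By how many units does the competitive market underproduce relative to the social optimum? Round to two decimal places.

Market equilibrium (private): 46.17 + 1.57Q = 259.91 - 3.00Q → Q_m = 46.7702.
Social marginal benefit = demand + MEB = 275.63 - 2.19Q.
Set SMB = MC: 275.63 - 2.19Q = 46.17 + 1.57Q → Q* = 61.0266.
Gap = |46.7702 − 61.0266| = 14.2564.

14.26 units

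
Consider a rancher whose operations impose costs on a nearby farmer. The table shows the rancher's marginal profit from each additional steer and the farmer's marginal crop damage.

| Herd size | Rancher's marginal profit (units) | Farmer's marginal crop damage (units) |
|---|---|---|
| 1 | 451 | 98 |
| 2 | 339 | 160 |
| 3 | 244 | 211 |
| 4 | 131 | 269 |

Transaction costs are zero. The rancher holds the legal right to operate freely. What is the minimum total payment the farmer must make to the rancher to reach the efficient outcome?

131

Left alone the rancher would choose level 4 (marginal profit stays positive).
Efficient level: k* = 3 (marginal profit ≥ marginal crop damage through 3).
The farmer must at least cover the rancher's forgone profit from cutting 4→3: 131 = 131.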